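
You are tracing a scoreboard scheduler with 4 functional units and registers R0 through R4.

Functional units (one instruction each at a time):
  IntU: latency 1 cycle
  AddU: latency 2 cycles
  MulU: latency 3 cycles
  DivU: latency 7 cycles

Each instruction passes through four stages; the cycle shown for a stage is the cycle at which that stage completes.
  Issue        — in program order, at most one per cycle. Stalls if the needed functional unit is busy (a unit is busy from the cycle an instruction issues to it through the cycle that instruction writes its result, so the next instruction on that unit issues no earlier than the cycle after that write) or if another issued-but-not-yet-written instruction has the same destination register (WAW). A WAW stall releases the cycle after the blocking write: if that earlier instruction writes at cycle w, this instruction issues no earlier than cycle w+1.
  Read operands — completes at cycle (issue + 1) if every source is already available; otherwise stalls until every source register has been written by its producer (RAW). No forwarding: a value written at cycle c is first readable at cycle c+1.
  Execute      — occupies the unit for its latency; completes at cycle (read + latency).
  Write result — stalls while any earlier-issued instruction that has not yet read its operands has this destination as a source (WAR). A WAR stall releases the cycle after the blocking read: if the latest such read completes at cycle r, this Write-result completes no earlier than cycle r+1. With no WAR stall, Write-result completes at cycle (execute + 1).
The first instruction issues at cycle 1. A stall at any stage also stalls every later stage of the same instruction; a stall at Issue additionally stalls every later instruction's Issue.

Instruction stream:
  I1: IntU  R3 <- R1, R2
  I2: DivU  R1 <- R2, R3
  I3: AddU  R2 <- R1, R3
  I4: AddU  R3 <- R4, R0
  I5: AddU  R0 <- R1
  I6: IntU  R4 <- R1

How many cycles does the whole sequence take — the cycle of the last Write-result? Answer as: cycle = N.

c1: I1→IntU
c2: I1 RO | I2→DivU
c3: I1 EX | I3→AddU
c4: I1 WR R3
c5: I2 RO
c12: I2 EX
c13: I2 WR R1
c14: I3 RO
c16: I3 EX
c17: I3 WR R2
c18: I4→AddU
c19: I4 RO
c21: I4 EX
c22: I4 WR R3
c23: I5→AddU
c24: I5 RO | I6→IntU
c25: I6 RO
c26: I5 EX | I6 EX
c27: I5 WR R0 | I6 WR R4

cycle = 27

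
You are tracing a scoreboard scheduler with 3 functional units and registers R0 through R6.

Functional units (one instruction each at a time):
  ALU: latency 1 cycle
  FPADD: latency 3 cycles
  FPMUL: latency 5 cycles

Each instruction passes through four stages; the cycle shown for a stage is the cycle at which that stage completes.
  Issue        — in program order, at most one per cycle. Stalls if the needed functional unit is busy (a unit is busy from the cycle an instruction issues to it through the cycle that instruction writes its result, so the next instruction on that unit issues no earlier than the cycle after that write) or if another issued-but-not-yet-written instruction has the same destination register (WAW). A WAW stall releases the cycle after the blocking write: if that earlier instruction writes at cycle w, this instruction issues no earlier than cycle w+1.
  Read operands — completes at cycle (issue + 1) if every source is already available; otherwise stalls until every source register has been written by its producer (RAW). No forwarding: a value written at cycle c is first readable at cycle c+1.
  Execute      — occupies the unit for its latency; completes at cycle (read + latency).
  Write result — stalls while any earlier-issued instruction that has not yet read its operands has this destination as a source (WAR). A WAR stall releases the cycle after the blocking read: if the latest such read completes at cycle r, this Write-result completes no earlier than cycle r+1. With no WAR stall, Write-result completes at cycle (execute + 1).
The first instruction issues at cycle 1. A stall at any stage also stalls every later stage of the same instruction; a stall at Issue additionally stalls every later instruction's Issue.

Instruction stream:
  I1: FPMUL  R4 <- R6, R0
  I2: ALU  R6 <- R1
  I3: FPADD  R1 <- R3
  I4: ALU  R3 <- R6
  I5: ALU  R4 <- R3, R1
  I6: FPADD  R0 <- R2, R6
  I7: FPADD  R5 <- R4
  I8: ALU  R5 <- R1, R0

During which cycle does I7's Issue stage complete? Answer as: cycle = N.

[1] I1 issues→FPMUL
[2] I1 reads | I2 issues→ALU
[3] I2 reads | I3 issues→FPADD
[4] I2 exec-done | I3 reads
[5] I2 writes R6
[6] I4 issues→ALU
[7] I1 exec-done | I3 exec-done | I4 reads
[8] I1 writes R4 | I3 writes R1 | I4 exec-done
[9] I4 writes R3
[10] I5 issues→ALU
[11] I5 reads | I6 issues→FPADD
[12] I5 exec-done | I6 reads
[13] I5 writes R4
[15] I6 exec-done
[16] I6 writes R0
[17] I7 issues→FPADD
[18] I7 reads
[21] I7 exec-done
[22] I7 writes R5
[23] I8 issues→ALU
[24] I8 reads
[25] I8 exec-done
[26] I8 writes R5

cycle = 17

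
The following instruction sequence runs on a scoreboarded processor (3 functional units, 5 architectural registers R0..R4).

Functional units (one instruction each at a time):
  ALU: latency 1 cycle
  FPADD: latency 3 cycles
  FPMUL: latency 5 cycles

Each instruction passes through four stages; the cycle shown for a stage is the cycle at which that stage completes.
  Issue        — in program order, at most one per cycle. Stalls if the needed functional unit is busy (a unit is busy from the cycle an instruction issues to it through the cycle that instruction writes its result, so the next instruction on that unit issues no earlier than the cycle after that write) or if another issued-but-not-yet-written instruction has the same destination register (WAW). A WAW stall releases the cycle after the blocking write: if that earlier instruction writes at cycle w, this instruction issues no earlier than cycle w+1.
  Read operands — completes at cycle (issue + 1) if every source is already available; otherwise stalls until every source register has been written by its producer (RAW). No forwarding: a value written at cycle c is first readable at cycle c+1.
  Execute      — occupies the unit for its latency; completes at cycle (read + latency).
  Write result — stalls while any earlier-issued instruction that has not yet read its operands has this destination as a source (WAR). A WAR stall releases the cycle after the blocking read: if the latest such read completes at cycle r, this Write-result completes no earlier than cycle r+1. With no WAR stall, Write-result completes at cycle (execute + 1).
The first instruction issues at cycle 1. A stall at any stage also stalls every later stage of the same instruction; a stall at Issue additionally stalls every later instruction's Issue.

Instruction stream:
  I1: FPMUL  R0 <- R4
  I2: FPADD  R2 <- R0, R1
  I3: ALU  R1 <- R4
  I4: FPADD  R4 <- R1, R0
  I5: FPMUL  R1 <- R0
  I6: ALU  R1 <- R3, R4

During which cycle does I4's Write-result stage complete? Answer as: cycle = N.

cycle = 19

cycle 1: I1→FPMUL
cycle 2: I1 RO, I2→FPADD
cycle 3: I3→ALU
cycle 4: I3 RO
cycle 5: I3 EX
cycle 7: I1 EX
cycle 8: I1 WR R0
cycle 9: I2 RO
cycle 10: I3 WR R1
cycle 12: I2 EX
cycle 13: I2 WR R2
cycle 14: I4→FPADD
cycle 15: I4 RO, I5→FPMUL
cycle 16: I5 RO
cycle 18: I4 EX
cycle 19: I4 WR R4
cycle 21: I5 EX
cycle 22: I5 WR R1
cycle 23: I6→ALU
cycle 24: I6 RO
cycle 25: I6 EX
cycle 26: I6 WR R1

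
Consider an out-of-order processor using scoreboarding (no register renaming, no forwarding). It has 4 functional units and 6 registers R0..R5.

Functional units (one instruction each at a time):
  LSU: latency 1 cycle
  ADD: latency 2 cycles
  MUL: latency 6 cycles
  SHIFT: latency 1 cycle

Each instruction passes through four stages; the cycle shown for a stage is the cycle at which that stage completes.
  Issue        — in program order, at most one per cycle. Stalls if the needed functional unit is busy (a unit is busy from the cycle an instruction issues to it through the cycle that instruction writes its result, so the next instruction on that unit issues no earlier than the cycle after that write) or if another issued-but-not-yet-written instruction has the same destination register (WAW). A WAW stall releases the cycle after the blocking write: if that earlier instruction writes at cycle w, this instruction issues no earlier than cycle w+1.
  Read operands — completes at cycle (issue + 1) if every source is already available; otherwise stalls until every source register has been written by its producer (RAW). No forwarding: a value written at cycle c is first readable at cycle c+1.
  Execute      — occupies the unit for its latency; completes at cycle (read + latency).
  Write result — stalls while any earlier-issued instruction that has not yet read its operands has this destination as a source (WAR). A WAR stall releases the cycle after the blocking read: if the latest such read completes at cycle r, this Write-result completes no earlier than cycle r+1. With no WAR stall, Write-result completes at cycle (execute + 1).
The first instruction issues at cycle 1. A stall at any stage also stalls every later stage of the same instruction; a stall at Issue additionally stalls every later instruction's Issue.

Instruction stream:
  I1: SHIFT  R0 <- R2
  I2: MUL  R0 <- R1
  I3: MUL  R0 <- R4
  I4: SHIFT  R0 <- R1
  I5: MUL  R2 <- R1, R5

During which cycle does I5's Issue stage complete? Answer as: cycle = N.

I1 -> (1, 2, 3, 4)
I2 -> (5, 6, 12, 13)  // WAW R0: wait I1 write@4
I3 -> (14, 15, 21, 22)  // struct: MUL busy until I2 writes@13
I4 -> (23, 24, 25, 26)  // WAW R0: wait I3 write@22
I5 -> (24, 25, 31, 32)

cycle = 24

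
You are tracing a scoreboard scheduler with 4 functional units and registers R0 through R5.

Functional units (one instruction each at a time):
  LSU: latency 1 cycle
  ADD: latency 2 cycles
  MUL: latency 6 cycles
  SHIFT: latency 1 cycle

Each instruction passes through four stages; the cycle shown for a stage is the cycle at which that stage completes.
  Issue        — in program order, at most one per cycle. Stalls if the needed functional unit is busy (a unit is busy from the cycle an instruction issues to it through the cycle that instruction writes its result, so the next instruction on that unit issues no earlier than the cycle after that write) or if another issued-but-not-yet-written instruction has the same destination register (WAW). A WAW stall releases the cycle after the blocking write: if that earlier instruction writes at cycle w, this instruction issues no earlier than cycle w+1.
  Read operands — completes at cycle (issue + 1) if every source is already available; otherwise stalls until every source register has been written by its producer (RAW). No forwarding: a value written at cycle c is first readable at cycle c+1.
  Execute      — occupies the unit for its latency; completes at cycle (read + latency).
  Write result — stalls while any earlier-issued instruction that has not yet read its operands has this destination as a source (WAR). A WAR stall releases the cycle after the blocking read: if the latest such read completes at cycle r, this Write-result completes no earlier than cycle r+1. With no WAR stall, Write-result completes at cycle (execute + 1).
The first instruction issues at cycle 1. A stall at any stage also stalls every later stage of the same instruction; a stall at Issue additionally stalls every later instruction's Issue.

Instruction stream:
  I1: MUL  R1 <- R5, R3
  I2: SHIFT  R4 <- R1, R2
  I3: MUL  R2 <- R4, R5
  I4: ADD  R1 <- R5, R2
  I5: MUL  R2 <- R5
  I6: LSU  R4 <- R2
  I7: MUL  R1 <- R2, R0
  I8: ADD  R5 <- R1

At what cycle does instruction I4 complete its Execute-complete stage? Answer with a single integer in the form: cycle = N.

cycle = 23

c1: I1 dispatched to MUL
c2: I1 operands ready, I2 dispatched to SHIFT
c8: I1 complete
c9: R1←I1
c10: I2 operands ready, I3 dispatched to MUL
c11: I2 complete, I4 dispatched to ADD
c12: R4←I2
c13: I3 operands ready
c19: I3 complete
c20: R2←I3
c21: I4 operands ready, I5 dispatched to MUL
c22: I5 operands ready, I6 dispatched to LSU
c23: I4 complete
c24: R1←I4
c28: I5 complete
c29: R2←I5
c30: I6 operands ready, I7 dispatched to MUL
c31: I6 complete, I7 operands ready, I8 dispatched to ADD
c32: R4←I6
c37: I7 complete
c38: R1←I7
c39: I8 operands ready
c41: I8 complete
c42: R5←I8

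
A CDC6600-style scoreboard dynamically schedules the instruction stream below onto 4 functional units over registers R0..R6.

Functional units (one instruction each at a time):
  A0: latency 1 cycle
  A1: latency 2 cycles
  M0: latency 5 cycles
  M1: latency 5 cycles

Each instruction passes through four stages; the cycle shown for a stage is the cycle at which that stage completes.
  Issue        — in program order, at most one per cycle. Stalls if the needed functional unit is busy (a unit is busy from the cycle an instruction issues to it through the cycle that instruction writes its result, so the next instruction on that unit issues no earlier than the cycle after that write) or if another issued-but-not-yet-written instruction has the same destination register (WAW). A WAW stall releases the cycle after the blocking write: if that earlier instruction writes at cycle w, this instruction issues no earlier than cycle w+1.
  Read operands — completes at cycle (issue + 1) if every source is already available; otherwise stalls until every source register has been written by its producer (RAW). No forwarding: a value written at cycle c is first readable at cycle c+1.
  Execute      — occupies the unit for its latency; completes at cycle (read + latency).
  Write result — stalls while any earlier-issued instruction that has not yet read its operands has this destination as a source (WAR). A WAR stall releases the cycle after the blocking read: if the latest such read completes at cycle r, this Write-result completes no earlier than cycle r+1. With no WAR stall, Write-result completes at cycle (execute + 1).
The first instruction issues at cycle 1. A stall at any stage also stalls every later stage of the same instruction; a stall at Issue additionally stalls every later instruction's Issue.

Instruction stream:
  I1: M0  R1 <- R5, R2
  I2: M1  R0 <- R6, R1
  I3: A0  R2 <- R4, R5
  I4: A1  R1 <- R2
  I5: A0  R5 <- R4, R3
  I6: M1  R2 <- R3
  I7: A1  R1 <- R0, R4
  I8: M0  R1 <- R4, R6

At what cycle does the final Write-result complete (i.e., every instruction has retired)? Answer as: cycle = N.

cycle = 29

[I1] 1/2/7/8
[I2] 2/9/14/15  (RAW R1: wait I1 write@8)
[I3] 3/4/5/6
[I4] 9/10/12/13  (WAW R1: wait I1 write@8)
[I5] 10/11/12/13
[I6] 16/17/22/23  (struct: M1 busy until I2 writes@15)
[I7] 17/18/20/21
[I8] 22/23/28/29  (WAW R1: wait I7 write@21)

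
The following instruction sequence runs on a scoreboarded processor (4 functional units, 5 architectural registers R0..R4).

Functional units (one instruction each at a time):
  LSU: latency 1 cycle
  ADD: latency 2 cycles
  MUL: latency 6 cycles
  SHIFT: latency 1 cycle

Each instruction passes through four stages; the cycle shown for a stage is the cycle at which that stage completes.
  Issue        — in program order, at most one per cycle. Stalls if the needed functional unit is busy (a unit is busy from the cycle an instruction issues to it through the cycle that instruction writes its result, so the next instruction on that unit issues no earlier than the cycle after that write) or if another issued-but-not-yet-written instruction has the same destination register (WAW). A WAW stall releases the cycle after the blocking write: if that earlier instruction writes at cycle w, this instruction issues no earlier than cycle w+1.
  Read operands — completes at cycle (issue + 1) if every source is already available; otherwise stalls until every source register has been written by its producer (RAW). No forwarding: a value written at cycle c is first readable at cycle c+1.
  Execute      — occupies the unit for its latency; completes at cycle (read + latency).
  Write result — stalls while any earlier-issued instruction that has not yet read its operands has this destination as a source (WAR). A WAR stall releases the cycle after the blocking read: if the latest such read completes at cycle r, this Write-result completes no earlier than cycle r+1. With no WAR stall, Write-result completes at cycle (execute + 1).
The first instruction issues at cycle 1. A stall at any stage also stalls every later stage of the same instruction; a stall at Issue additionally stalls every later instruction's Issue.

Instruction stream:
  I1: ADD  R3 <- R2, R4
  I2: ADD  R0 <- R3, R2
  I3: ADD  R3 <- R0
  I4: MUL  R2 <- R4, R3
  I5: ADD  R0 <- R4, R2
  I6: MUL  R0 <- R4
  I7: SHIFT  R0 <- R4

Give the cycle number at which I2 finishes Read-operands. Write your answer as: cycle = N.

cycle 1: I1 dispatched to ADD
cycle 2: I1 operands ready
cycle 4: I1 complete
cycle 5: R3←I1
cycle 6: I2 dispatched to ADD
cycle 7: I2 operands ready
cycle 9: I2 complete
cycle 10: R0←I2
cycle 11: I3 dispatched to ADD
cycle 12: I3 operands ready · I4 dispatched to MUL
cycle 14: I3 complete
cycle 15: R3←I3
cycle 16: I4 operands ready · I5 dispatched to ADD
cycle 22: I4 complete
cycle 23: R2←I4
cycle 24: I5 operands ready
cycle 26: I5 complete
cycle 27: R0←I5
cycle 28: I6 dispatched to MUL
cycle 29: I6 operands ready
cycle 35: I6 complete
cycle 36: R0←I6
cycle 37: I7 dispatched to SHIFT
cycle 38: I7 operands ready
cycle 39: I7 complete
cycle 40: R0←I7

cycle = 7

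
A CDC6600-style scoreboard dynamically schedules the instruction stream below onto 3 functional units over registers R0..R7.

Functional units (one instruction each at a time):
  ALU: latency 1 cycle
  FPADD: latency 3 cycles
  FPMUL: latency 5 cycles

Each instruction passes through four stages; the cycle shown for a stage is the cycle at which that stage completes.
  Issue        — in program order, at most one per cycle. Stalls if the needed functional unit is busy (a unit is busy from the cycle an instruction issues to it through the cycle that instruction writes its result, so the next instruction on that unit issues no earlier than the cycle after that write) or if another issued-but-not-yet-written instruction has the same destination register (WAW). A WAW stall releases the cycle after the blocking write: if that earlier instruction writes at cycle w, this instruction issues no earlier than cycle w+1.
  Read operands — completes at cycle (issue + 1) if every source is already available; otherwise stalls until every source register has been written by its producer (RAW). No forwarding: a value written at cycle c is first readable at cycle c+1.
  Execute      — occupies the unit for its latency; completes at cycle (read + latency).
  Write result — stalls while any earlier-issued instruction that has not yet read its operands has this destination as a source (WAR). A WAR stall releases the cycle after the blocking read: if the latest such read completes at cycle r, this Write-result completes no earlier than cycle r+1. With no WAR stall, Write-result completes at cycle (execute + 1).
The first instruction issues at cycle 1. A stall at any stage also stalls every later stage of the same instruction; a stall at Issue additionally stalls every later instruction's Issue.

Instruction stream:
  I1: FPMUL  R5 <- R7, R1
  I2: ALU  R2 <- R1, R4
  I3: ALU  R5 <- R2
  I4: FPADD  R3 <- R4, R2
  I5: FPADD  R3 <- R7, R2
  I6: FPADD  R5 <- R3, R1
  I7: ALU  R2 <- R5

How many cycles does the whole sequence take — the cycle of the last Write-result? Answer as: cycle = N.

  I1 | 1 | 2 | 7 | 8
  I2 | 2 | 3 | 4 | 5
  I3 | 9 | 10 | 11 | 12   WAW R5: wait I1 write@8
  I4 | 10 | 11 | 14 | 15
  I5 | 16 | 17 | 20 | 21   struct: FPADD busy until I4 writes@15
  I6 | 22 | 23 | 26 | 27   struct: FPADD busy until I5 writes@21
  I7 | 23 | 28 | 29 | 30   RAW R5: wait I6 write@27

cycle = 30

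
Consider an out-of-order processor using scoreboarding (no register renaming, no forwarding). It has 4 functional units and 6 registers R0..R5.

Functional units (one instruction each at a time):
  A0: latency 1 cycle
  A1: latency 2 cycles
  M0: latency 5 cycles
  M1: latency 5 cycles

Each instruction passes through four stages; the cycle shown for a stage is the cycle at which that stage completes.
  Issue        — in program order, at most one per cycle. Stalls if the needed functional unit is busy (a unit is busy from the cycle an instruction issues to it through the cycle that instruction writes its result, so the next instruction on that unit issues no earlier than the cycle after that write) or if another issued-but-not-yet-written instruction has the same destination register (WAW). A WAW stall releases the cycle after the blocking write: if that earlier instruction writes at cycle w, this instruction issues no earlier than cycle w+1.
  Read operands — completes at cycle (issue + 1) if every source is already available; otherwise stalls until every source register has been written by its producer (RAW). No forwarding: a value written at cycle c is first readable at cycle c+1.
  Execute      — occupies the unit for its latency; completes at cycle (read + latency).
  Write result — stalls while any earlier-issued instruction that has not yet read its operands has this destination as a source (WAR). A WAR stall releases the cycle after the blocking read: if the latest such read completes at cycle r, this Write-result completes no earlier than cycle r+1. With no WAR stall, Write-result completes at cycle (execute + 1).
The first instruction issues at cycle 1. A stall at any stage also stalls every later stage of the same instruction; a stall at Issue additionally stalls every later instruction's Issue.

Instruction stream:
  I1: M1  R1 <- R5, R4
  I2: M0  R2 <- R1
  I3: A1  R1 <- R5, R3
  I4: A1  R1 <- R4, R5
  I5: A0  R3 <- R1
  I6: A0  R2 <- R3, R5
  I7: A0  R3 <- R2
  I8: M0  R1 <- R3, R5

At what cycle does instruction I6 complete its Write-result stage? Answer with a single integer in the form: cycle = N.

1) issue 1, read 2, done 7, write 8
2) issue 2, read 9, done 14, write 15  <RAW R1: wait I1 write@8>
3) issue 9, read 10, done 12, write 13  <WAW R1: wait I1 write@8>
4) issue 14, read 15, done 17, write 18  <struct: A1 busy until I3 writes@13>
5) issue 15, read 19, done 20, write 21  <RAW R1: wait I4 write@18>
6) issue 22, read 23, done 24, write 25  <struct: A0 busy until I5 writes@21>
7) issue 26, read 27, done 28, write 29  <struct: A0 busy until I6 writes@25>
8) issue 27, read 30, done 35, write 36  <RAW R3: wait I7 write@29>

cycle = 25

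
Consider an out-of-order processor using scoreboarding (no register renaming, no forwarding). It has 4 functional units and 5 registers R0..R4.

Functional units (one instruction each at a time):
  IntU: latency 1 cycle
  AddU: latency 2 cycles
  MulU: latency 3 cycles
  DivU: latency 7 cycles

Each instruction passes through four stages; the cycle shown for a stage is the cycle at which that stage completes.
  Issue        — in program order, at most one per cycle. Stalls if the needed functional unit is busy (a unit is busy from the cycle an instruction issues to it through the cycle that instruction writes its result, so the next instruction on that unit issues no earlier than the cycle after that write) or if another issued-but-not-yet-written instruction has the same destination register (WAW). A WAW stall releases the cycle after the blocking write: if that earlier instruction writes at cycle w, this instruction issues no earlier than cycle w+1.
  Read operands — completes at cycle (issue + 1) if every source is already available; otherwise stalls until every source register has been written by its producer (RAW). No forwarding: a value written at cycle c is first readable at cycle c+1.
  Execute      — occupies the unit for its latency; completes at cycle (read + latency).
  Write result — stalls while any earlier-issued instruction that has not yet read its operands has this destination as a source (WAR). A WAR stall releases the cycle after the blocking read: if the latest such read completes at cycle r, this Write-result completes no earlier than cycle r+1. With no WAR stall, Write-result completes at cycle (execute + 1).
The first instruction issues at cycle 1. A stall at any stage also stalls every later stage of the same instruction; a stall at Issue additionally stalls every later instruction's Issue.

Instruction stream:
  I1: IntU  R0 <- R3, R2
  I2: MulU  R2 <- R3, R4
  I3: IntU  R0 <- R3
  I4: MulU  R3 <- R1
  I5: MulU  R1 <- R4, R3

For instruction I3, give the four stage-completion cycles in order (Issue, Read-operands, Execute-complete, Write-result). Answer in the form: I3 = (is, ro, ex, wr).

I3 = (5, 6, 7, 8)

cycle 1: I1 dispatched to IntU
cycle 2: I1 operands ready, I2 dispatched to MulU
cycle 3: I1 complete, I2 operands ready
cycle 4: R0←I1
cycle 5: I3 dispatched to IntU
cycle 6: I2 complete, I3 operands ready
cycle 7: R2←I2, I3 complete
cycle 8: R0←I3, I4 dispatched to MulU
cycle 9: I4 operands ready
cycle 12: I4 complete
cycle 13: R3←I4
cycle 14: I5 dispatched to MulU
cycle 15: I5 operands ready
cycle 18: I5 complete
cycle 19: R1←I5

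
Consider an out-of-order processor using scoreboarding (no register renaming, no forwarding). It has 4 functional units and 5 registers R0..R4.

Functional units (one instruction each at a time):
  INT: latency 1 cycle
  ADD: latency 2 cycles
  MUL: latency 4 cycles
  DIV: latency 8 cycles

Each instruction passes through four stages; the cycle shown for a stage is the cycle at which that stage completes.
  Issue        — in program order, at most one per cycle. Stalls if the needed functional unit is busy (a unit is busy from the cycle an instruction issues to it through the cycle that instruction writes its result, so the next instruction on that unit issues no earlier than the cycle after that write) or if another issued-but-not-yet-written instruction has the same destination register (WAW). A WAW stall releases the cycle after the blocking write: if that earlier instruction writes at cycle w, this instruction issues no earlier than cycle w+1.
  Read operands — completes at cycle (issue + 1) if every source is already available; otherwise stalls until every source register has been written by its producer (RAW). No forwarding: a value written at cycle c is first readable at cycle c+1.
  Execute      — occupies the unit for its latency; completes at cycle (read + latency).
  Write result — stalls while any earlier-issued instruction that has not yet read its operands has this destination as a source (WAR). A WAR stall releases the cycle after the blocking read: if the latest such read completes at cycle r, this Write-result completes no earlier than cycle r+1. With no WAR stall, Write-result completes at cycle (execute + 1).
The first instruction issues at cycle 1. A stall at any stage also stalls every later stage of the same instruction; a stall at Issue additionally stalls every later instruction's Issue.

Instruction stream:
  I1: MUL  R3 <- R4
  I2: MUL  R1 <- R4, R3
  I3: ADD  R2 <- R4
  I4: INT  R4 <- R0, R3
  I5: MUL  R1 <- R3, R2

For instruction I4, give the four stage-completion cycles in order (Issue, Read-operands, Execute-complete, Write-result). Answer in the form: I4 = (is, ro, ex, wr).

[1] I1 dispatched to MUL
[2] I1 operands ready
[6] I1 complete
[7] R3←I1
[8] I2 dispatched to MUL
[9] I2 operands ready; I3 dispatched to ADD
[10] I3 operands ready; I4 dispatched to INT
[11] I4 operands ready
[12] I3 complete; I4 complete
[13] I2 complete; R2←I3; R4←I4
[14] R1←I2
[15] I5 dispatched to MUL
[16] I5 operands ready
[20] I5 complete
[21] R1←I5

I4 = (10, 11, 12, 13)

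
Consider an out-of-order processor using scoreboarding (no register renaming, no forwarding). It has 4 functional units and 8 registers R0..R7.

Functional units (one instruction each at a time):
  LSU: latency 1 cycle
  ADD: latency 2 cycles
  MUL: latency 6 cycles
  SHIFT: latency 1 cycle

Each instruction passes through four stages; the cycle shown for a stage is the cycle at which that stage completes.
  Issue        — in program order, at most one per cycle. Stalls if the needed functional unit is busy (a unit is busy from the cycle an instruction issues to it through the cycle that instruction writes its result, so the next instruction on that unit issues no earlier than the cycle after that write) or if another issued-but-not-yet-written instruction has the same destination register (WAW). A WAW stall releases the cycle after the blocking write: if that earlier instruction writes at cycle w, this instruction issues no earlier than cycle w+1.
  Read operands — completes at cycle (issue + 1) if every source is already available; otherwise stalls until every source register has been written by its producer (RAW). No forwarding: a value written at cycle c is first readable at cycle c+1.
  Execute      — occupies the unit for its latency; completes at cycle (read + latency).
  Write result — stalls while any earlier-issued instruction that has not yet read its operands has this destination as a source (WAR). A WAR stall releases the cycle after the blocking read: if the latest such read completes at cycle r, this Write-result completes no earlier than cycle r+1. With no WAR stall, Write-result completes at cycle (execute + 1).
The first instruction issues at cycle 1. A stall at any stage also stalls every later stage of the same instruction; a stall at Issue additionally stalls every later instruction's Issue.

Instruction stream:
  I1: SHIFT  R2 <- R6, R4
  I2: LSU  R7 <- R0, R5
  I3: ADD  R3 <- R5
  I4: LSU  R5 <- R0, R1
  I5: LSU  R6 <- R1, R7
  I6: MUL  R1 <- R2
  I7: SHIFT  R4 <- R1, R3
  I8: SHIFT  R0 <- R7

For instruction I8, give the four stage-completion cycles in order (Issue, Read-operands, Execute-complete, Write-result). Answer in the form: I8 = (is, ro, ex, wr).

I8 = (23, 24, 25, 26)

  I1 | 1 | 2 | 3 | 4
  I2 | 2 | 3 | 4 | 5
  I3 | 3 | 4 | 6 | 7
  I4 | 6 | 7 | 8 | 9   struct: LSU busy until I2 writes@5
  I5 | 10 | 11 | 12 | 13   struct: LSU busy until I4 writes@9
  I6 | 11 | 12 | 18 | 19
  I7 | 12 | 20 | 21 | 22   RAW R1: wait I6 write@19
  I8 | 23 | 24 | 25 | 26   struct: SHIFT busy until I7 writes@22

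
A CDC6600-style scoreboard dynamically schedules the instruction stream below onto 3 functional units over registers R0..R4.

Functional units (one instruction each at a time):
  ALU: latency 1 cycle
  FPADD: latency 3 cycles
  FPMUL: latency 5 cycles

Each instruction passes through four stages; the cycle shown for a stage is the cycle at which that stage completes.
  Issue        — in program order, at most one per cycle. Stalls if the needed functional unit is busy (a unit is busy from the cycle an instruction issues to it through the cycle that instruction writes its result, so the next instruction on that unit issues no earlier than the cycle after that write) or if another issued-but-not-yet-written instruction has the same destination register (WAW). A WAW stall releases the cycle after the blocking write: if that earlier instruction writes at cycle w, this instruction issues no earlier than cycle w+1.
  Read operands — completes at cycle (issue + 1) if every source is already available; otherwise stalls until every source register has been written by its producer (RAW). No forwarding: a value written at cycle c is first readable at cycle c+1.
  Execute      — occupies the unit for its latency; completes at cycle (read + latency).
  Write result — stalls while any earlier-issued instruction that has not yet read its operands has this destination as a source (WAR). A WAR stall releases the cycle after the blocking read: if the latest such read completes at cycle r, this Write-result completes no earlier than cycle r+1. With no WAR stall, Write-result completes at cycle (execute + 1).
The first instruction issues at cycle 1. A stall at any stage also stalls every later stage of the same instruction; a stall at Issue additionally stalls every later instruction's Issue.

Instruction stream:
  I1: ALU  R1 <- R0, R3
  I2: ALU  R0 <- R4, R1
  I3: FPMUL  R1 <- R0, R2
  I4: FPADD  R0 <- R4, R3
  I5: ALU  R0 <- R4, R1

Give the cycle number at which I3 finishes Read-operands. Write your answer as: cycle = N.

cycle = 9

c1: I1 issues→ALU
c2: I1 reads
c3: I1 exec-done
c4: I1 writes R1
c5: I2 issues→ALU
c6: I2 reads · I3 issues→FPMUL
c7: I2 exec-done
c8: I2 writes R0
c9: I3 reads · I4 issues→FPADD
c10: I4 reads
c13: I4 exec-done
c14: I3 exec-done · I4 writes R0
c15: I3 writes R1 · I5 issues→ALU
c16: I5 reads
c17: I5 exec-done
c18: I5 writes R0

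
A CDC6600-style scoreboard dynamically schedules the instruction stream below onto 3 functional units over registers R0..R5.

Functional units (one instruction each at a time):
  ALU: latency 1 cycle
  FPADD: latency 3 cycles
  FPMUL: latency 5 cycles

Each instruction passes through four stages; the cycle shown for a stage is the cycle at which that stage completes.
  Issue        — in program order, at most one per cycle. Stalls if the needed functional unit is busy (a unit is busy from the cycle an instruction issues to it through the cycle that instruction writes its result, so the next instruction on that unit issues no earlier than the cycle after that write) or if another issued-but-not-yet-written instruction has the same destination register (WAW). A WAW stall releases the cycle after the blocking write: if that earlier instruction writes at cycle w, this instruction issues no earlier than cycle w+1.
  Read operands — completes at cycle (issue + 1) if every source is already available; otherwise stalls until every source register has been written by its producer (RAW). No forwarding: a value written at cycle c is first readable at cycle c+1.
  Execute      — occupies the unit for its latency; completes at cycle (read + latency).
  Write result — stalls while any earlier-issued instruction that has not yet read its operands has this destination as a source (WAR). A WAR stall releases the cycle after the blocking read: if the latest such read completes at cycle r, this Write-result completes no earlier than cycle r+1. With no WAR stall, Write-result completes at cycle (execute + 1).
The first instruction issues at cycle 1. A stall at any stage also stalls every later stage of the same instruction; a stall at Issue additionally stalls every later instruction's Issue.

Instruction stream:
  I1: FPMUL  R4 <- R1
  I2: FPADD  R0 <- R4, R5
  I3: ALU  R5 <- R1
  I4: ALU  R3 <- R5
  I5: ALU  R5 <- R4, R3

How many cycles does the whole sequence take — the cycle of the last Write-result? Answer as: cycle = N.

cycle = 18

t=1  I1 dispatched to FPMUL
t=2  I1 operands ready; I2 dispatched to FPADD
t=3  I3 dispatched to ALU
t=4  I3 operands ready
t=5  I3 complete
t=7  I1 complete
t=8  R4←I1
t=9  I2 operands ready
t=10  R5←I3
t=11  I4 dispatched to ALU
t=12  I2 complete; I4 operands ready
t=13  R0←I2; I4 complete
t=14  R3←I4
t=15  I5 dispatched to ALU
t=16  I5 operands ready
t=17  I5 complete
t=18  R5←I5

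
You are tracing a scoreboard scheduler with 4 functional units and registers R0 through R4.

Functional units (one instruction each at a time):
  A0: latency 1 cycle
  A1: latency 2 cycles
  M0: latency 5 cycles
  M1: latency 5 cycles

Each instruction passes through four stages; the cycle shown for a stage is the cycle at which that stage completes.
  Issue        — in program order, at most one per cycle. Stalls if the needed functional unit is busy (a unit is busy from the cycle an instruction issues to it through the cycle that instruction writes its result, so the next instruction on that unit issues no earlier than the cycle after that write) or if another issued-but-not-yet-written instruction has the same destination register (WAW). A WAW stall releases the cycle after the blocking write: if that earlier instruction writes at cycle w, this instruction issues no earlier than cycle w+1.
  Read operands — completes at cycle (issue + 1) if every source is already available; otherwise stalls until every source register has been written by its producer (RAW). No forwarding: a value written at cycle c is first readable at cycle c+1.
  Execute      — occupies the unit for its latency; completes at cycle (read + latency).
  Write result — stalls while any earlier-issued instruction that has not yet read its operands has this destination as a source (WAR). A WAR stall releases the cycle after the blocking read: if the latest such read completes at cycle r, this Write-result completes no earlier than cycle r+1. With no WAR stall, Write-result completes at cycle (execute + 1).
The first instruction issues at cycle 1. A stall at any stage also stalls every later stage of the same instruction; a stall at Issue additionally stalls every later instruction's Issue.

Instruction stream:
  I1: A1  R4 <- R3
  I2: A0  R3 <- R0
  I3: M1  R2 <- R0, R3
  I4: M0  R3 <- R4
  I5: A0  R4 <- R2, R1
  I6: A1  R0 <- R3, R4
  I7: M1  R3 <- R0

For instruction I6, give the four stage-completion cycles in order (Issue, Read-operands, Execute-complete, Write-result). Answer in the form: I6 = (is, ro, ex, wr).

t=1  I1 issues→A1
t=2  I1 reads; I2 issues→A0
t=3  I2 reads; I3 issues→M1
t=4  I1 exec-done; I2 exec-done
t=5  I1 writes R4; I2 writes R3
t=6  I3 reads; I4 issues→M0
t=7  I4 reads; I5 issues→A0
t=8  I6 issues→A1
t=11  I3 exec-done
t=12  I3 writes R2; I4 exec-done
t=13  I4 writes R3; I5 reads
t=14  I5 exec-done; I7 issues→M1
t=15  I5 writes R4
t=16  I6 reads
t=18  I6 exec-done
t=19  I6 writes R0
t=20  I7 reads
t=25  I7 exec-done
t=26  I7 writes R3

I6 = (8, 16, 18, 19)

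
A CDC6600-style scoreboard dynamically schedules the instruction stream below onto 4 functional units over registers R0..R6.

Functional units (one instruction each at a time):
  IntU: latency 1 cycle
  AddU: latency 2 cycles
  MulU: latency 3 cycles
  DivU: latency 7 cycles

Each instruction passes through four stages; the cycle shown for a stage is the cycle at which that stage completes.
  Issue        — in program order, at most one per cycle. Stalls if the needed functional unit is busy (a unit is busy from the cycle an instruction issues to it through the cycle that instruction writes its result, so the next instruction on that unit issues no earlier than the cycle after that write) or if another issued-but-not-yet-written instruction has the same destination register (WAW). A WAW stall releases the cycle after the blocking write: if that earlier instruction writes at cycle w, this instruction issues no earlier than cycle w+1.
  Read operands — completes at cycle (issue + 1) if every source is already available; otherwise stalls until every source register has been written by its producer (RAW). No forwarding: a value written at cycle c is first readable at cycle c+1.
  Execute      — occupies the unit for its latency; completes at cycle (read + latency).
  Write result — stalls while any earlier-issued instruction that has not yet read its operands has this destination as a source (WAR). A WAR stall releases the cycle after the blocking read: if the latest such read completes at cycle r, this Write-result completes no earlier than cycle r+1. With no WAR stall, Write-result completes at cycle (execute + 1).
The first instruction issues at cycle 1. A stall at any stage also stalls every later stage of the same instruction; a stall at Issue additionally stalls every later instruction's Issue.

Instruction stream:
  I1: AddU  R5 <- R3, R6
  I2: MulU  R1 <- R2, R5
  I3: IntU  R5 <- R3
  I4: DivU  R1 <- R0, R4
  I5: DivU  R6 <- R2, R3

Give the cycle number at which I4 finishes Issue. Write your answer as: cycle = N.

cycle = 11

c1: issue I1 (AddU)
c2: I1 read-ops, issue I2 (MulU)
c4: I1 finished on AddU
c5: I1→R5
c6: I2 read-ops, issue I3 (IntU)
c7: I3 read-ops
c8: I3 finished on IntU
c9: I2 finished on MulU, I3→R5
c10: I2→R1
c11: issue I4 (DivU)
c12: I4 read-ops
c19: I4 finished on DivU
c20: I4→R1
c21: issue I5 (DivU)
c22: I5 read-ops
c29: I5 finished on DivU
c30: I5→R6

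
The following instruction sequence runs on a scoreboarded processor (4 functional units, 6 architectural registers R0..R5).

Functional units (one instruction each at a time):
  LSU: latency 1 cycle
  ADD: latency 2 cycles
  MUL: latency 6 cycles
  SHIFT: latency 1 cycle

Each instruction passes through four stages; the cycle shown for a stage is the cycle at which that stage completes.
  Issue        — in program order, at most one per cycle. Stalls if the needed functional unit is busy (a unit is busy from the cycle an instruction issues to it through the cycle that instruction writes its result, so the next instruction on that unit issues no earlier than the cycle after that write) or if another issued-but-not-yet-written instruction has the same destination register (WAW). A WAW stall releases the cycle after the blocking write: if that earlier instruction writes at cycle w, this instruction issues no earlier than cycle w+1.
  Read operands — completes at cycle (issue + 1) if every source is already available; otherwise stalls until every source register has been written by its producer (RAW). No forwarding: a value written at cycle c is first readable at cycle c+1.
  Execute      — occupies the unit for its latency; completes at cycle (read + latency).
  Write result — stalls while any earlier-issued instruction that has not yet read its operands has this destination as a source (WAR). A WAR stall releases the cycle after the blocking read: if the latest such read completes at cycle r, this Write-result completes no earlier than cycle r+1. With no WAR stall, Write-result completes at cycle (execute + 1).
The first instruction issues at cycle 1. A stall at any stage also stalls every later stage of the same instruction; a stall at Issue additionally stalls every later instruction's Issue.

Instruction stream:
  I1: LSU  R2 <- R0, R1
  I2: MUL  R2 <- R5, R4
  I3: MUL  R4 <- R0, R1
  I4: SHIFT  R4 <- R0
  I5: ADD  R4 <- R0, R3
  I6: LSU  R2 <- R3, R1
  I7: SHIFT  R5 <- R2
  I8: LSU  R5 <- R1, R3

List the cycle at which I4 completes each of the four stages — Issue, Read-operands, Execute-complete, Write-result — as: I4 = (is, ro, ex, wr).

  I1 | 1 | 2 | 3 | 4
  I2 | 5 | 6 | 12 | 13   WAW R2: wait I1 write@4
  I3 | 14 | 15 | 21 | 22   struct: MUL busy until I2 writes@13
  I4 | 23 | 24 | 25 | 26   WAW R4: wait I3 write@22
  I5 | 27 | 28 | 30 | 31   WAW R4: wait I4 write@26
  I6 | 28 | 29 | 30 | 31
  I7 | 29 | 32 | 33 | 34   RAW R2: wait I6 write@31
  I8 | 35 | 36 | 37 | 38   WAW R5: wait I7 write@34

I4 = (23, 24, 25, 26)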